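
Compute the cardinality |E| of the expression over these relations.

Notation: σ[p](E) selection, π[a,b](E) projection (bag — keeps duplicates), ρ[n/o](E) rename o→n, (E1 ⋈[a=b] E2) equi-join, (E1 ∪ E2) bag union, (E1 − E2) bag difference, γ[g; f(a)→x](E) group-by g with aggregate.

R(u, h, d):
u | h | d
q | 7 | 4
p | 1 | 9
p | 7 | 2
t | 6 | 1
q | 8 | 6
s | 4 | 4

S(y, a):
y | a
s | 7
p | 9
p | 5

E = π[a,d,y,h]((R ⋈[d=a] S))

Row counts bottom-up:
  R → 6
  S → 3
  (R ⋈[d=a] S) → 1
  π[a,d,y,h]((R ⋈[d=a] S)) → 1

|E| = 1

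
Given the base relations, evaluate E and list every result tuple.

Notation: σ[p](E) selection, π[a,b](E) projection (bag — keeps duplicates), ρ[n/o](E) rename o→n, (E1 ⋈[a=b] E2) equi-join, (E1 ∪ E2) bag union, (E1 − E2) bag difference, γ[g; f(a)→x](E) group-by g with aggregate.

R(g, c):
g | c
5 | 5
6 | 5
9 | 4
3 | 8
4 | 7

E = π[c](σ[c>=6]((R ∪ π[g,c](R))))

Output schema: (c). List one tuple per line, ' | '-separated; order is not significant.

Per-node cardinality:
  R → 5
  R → 5
  π[g,c](R) → 5
  (R ∪ π[g,c](R)) → 10
  σ[c>=6]((R ∪ π[g,c](R))) → 4
  π[c](σ[c>=6]((R ∪ π[g,c](R)))) → 4

== RESULT ==
c
7
7
8
8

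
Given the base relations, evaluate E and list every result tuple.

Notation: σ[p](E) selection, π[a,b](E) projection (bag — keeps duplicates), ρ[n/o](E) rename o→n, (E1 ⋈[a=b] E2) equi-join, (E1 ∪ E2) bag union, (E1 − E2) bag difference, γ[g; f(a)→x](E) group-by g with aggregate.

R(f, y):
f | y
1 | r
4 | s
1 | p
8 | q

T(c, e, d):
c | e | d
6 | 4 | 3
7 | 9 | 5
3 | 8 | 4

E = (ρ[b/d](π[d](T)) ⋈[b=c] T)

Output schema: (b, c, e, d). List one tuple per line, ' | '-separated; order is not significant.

Row counts bottom-up:
  T → 3
  π[d](T) → 3
  ρ[b/d](π[d](T)) → 3
  T → 3
  (ρ[b/d](π[d](T)) ⋈[b=c] T) → 1

== RESULT ==
b | c | e | d
3 | 3 | 8 | 4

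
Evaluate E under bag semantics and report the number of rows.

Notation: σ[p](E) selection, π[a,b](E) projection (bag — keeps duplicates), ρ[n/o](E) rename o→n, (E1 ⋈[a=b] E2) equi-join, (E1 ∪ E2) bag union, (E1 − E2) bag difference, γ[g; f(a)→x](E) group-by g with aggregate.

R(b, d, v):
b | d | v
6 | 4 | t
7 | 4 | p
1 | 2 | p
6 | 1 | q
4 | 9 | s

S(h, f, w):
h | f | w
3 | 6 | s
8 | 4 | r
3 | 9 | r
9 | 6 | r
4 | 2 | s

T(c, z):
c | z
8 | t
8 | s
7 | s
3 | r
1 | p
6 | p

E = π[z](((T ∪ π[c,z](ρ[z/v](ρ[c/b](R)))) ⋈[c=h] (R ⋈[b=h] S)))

Subexpression sizes:
  T → 6
  R → 5
  ρ[c/b](R) → 5
  ρ[z/v](ρ[c/b](R)) → 5
  π[c,z](ρ[z/v](ρ[c/b](R))) → 5
  (T ∪ π[c,z](ρ[z/v](ρ[c/b](R)))) → 11
  R → 5
  S → 5
  (R ⋈[b=h] S) → 1
  ((T ∪ π[c,z](ρ[z/v](ρ[c/b](R)))) ⋈[c=h] (R ⋈[b=h] S)) → 1
  π[z](((T ∪ π[c,z](ρ[z/v](ρ[c/b](R)))) ⋈[c=h] (R ⋈[b=h] S))) → 1

|E| = 1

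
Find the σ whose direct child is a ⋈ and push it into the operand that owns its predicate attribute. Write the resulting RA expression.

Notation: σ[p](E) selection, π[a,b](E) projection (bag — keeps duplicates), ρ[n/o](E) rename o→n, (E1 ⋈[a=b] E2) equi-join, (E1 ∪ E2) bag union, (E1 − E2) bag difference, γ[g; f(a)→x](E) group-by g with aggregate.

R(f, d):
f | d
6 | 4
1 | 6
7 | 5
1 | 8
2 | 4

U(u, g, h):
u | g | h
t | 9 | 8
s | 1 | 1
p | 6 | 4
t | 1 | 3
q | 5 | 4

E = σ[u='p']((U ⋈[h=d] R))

σ filters on u, owned by the left side.
E' = (σ[u='p'](U) ⋈[h=d] R)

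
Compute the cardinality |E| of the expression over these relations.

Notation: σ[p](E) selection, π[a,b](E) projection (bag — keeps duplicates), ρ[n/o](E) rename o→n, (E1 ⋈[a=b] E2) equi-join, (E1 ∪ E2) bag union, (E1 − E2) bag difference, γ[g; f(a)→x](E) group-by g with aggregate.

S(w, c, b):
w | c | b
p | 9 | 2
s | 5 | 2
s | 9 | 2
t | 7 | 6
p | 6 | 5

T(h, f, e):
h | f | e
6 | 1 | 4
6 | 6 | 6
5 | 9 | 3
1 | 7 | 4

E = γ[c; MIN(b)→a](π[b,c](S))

Subexpression sizes:
  S → 5
  π[b,c](S) → 5
  γ[c; MIN(b)→a](π[b,c](S)) → 4

|E| = 4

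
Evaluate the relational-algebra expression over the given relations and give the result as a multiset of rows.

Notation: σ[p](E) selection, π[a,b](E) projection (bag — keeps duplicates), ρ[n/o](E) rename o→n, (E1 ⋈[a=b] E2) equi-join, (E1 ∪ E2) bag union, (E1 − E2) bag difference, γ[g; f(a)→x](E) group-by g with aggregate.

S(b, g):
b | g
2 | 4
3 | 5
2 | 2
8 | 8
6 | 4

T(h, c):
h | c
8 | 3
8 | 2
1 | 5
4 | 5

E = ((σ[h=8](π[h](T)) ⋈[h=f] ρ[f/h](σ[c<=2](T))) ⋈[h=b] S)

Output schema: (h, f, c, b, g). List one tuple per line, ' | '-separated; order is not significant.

Row counts bottom-up:
  T → 4
  π[h](T) → 4
  σ[h=8](π[h](T)) → 2
  T → 4
  σ[c<=2](T) → 1
  ρ[f/h](σ[c<=2](T)) → 1
  (σ[h=8](π[h](T)) ⋈[h=f] ρ[f/h](σ[c<=2](T))) → 2
  S → 5
  ((σ[h=8](π[h](T)) ⋈[h=f] ρ[f/h](σ[c<=2](T))) ⋈[h=b] S) → 2

== RESULT ==
h | f | c | b | g
8 | 8 | 2 | 8 | 8
8 | 8 | 2 | 8 | 8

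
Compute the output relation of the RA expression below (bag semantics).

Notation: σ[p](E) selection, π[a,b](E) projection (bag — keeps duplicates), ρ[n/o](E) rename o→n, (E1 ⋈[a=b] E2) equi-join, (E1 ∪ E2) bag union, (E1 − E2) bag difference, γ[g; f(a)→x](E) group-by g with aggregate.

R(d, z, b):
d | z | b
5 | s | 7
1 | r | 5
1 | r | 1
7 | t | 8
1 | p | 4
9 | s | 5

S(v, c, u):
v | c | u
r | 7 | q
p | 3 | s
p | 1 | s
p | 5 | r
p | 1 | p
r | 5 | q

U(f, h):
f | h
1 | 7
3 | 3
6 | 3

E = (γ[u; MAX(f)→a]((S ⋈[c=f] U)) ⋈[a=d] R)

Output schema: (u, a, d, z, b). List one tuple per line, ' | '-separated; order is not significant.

Subexpression sizes:
  S → 6
  U → 3
  (S ⋈[c=f] U) → 3
  γ[u; MAX(f)→a]((S ⋈[c=f] U)) → 2
  R → 6
  (γ[u; MAX(f)→a]((S ⋈[c=f] U)) ⋈[a=d] R) → 3

== RESULT ==
u | a | d | z | b
p | 1 | 1 | p | 4
p | 1 | 1 | r | 1
p | 1 | 1 | r | 5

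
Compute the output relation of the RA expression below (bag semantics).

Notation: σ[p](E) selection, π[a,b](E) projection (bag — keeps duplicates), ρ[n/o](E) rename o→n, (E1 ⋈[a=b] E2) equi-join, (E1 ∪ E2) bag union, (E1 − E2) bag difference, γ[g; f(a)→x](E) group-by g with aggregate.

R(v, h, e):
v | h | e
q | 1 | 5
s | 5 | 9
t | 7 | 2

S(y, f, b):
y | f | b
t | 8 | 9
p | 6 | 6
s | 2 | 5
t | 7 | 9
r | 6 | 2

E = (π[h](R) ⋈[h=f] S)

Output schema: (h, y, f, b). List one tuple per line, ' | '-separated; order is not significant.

Per-node cardinality:
  R → 3
  π[h](R) → 3
  S → 5
  (π[h](R) ⋈[h=f] S) → 1

== RESULT ==
h | y | f | b
7 | t | 7 | 9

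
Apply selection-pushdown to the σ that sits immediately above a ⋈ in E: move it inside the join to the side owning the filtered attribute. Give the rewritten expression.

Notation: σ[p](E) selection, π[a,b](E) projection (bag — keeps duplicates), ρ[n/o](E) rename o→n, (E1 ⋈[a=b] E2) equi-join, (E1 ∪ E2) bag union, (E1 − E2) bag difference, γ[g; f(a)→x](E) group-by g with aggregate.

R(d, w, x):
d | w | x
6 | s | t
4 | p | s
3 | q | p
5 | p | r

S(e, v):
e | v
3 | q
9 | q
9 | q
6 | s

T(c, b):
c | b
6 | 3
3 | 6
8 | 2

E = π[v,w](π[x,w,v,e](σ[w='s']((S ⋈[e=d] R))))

σ filters on w, owned by the right side.
E' = π[v,w](π[x,w,v,e]((S ⋈[e=d] σ[w='s'](R))))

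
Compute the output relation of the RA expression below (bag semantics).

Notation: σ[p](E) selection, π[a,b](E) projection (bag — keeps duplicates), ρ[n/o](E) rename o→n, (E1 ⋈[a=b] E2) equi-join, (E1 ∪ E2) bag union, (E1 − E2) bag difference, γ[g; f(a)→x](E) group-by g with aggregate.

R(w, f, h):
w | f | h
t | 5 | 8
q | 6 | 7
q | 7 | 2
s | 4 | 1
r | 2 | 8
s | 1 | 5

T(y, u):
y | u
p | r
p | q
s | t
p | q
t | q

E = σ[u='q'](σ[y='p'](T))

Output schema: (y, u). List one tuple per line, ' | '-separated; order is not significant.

Stepwise |·|:
  T → 5
  σ[y='p'](T) → 3
  σ[u='q'](σ[y='p'](T)) → 2

== RESULT ==
y | u
p | q
p | q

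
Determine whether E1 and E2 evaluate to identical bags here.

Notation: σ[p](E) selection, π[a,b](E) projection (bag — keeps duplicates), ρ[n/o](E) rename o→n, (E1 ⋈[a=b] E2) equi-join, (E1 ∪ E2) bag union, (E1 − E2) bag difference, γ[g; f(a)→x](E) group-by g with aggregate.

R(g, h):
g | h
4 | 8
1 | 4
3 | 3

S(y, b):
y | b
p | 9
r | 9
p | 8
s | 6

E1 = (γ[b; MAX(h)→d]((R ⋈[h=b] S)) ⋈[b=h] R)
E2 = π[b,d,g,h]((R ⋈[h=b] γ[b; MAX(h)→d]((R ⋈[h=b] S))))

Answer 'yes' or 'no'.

E1 row counts bottom-up:
  R → 3
  S → 4
  (R ⋈[h=b] S) → 1
  γ[b; MAX(h)→d]((R ⋈[h=b] S)) → 1
  R → 3
  (γ[b; MAX(h)→d]((R ⋈[h=b] S)) ⋈[b=h] R) → 1
E2 row counts bottom-up:
  R → 3
  R → 3
  S → 4
  (R ⋈[h=b] S) → 1
  γ[b; MAX(h)→d]((R ⋈[h=b] S)) → 1
  (R ⋈[h=b] γ[b; MAX(h)→d]((R ⋈[h=b] S))) → 1
  π[b,d,g,h]((R ⋈[h=b] γ[b; MAX(h)→d]((R ⋈[h=b] S)))) → 1

E1 and E2 produce the same multiset:
b | d | g | h
8 | 8 | 4 | 8

yes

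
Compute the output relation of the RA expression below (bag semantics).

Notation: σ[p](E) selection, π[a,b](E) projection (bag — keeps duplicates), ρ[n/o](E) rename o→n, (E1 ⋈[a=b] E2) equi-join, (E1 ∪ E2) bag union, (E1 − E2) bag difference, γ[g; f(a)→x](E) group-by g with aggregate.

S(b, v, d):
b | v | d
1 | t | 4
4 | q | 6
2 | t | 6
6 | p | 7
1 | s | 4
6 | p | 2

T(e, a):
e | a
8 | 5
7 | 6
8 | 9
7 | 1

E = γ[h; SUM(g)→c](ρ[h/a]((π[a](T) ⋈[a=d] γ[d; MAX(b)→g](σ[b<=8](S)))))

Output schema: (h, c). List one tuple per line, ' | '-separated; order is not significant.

Subexpression sizes:
  T → 4
  π[a](T) → 4
  S → 6
  σ[b<=8](S) → 6
  γ[d; MAX(b)→g](σ[b<=8](S)) → 4
  (π[a](T) ⋈[a=d] γ[d; MAX(b)→g](σ[b<=8](S))) → 1
  ρ[h/a]((π[a](T) ⋈[a=d] γ[d; MAX(b)→g](σ[b<=8](S)))) → 1
  γ[h; SUM(g)→c](ρ[h/a]((π[a](T) ⋈[a=d] γ[d; MAX(b)→g](σ[b<=8](S))))) → 1

== RESULT ==
h | c
6 | 4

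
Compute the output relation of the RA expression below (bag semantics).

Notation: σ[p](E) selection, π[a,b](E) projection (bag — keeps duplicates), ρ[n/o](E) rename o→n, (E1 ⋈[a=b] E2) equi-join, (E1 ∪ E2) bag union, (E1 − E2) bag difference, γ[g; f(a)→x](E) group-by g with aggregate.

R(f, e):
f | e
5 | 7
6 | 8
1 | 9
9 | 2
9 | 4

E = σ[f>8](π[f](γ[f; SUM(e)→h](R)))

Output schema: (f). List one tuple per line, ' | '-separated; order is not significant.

Stepwise |·|:
  R → 5
  γ[f; SUM(e)→h](R) → 4
  π[f](γ[f; SUM(e)→h](R)) → 4
  σ[f>8](π[f](γ[f; SUM(e)→h](R))) → 1

== RESULT ==
f
9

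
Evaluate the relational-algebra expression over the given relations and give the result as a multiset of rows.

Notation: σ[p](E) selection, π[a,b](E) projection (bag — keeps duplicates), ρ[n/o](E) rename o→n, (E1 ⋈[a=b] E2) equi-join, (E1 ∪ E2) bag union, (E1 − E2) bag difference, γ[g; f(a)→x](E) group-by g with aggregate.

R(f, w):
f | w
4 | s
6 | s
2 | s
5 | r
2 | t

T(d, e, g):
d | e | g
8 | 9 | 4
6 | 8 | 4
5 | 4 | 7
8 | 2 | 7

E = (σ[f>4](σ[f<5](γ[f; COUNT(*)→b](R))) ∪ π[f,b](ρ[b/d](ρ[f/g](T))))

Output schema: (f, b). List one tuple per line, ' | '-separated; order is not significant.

Per-node cardinality:
  R → 5
  γ[f; COUNT(*)→b](R) → 4
  σ[f<5](γ[f; COUNT(*)→b](R)) → 2
  σ[f>4](σ[f<5](γ[f; COUNT(*)→b](R))) → 0
  T → 4
  ρ[f/g](T) → 4
  ρ[b/d](ρ[f/g](T)) → 4
  π[f,b](ρ[b/d](ρ[f/g](T))) → 4
  (σ[f>4](σ[f<5](γ[f; COUNT(*)→b](R))) ∪ π[f,b](ρ[b/d](ρ[f/g](T)))) → 4

== RESULT ==
f | b
4 | 6
4 | 8
7 | 5
7 | 8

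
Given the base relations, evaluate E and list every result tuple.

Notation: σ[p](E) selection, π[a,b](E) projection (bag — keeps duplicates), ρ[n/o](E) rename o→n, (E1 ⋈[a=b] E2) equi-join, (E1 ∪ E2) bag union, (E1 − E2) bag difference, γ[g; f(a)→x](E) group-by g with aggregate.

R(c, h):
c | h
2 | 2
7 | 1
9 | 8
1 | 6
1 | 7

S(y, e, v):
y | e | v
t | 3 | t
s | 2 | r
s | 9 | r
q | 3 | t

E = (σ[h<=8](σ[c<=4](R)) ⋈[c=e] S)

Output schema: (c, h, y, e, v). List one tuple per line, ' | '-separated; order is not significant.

Subexpression sizes:
  R → 5
  σ[c<=4](R) → 3
  σ[h<=8](σ[c<=4](R)) → 3
  S → 4
  (σ[h<=8](σ[c<=4](R)) ⋈[c=e] S) → 1

== RESULT ==
c | h | y | e | v
2 | 2 | s | 2 | r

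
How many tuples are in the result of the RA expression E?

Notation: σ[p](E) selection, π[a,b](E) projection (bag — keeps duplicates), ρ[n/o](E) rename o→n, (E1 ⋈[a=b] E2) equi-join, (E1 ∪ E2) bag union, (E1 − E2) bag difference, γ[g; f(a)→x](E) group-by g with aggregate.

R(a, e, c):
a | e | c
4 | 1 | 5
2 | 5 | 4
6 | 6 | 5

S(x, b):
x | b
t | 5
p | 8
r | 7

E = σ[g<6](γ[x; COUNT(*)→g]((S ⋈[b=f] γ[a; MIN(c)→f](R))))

Stepwise |·|:
  S → 3
  R → 3
  γ[a; MIN(c)→f](R) → 3
  (S ⋈[b=f] γ[a; MIN(c)→f](R)) → 2
  γ[x; COUNT(*)→g]((S ⋈[b=f] γ[a; MIN(c)→f](R))) → 1
  σ[g<6](γ[x; COUNT(*)→g]((S ⋈[b=f] γ[a; MIN(c)→f](R)))) → 1

|E| = 1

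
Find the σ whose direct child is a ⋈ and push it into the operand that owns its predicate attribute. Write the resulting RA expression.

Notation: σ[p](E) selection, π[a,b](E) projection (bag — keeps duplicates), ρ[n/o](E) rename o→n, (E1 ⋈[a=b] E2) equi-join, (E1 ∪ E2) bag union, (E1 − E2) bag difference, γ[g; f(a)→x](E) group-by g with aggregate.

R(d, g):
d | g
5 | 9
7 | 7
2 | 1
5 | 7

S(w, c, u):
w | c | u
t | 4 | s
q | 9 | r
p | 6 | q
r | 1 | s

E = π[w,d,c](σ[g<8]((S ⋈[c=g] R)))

σ filters on g, owned by the right side.
E' = π[w,d,c]((S ⋈[c=g] σ[g<8](R)))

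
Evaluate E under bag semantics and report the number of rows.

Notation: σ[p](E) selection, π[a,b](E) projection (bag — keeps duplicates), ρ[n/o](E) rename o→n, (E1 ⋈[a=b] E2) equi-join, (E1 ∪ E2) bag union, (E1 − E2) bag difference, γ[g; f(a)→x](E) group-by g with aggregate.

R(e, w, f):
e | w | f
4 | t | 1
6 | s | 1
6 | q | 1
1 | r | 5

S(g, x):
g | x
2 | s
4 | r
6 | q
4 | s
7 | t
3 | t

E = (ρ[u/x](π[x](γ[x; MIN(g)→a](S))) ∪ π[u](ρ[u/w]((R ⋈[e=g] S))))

Row counts bottom-up:
  S → 6
  γ[x; MIN(g)→a](S) → 4
  π[x](γ[x; MIN(g)→a](S)) → 4
  ρ[u/x](π[x](γ[x; MIN(g)→a](S))) → 4
  R → 4
  S → 6
  (R ⋈[e=g] S) → 4
  ρ[u/w]((R ⋈[e=g] S)) → 4
  π[u](ρ[u/w]((R ⋈[e=g] S))) → 4
  (ρ[u/x](π[x](γ[x; MIN(g)→a](S))) ∪ π[u](ρ[u/w]((R ⋈[e=g] S)))) → 8

|E| = 8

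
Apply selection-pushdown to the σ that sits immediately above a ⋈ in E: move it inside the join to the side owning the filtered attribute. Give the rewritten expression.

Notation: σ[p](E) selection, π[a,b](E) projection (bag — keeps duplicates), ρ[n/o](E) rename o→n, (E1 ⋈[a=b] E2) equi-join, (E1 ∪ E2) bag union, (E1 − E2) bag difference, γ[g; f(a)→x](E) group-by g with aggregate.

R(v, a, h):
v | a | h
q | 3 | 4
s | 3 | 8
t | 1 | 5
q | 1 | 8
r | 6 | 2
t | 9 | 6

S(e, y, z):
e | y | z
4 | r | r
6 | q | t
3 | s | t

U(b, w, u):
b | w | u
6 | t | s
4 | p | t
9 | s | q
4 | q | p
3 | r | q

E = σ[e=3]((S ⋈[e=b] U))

σ filters on e, owned by the left side.
E' = (σ[e=3](S) ⋈[e=b] U)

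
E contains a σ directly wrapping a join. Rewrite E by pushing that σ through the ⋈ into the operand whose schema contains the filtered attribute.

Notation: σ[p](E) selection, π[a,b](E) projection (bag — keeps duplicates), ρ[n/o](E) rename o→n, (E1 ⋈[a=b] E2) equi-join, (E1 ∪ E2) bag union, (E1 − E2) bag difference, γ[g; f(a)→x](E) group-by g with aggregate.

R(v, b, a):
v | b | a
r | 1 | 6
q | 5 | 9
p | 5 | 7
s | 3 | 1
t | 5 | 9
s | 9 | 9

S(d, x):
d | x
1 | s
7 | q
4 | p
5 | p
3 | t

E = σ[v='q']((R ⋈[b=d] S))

σ filters on v, owned by the left side.
E' = (σ[v='q'](R) ⋈[b=d] S)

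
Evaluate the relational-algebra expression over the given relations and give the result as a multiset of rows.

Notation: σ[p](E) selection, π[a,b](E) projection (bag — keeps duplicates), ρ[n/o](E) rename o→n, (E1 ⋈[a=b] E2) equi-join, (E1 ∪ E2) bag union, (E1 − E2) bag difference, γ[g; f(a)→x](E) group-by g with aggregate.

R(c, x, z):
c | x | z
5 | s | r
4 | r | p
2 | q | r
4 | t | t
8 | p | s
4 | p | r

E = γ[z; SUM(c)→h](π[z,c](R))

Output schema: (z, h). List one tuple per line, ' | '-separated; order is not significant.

Per-node cardinality:
  R → 6
  π[z,c](R) → 6
  γ[z; SUM(c)→h](π[z,c](R)) → 4

== RESULT ==
z | h
p | 4
r | 11
s | 8
t | 4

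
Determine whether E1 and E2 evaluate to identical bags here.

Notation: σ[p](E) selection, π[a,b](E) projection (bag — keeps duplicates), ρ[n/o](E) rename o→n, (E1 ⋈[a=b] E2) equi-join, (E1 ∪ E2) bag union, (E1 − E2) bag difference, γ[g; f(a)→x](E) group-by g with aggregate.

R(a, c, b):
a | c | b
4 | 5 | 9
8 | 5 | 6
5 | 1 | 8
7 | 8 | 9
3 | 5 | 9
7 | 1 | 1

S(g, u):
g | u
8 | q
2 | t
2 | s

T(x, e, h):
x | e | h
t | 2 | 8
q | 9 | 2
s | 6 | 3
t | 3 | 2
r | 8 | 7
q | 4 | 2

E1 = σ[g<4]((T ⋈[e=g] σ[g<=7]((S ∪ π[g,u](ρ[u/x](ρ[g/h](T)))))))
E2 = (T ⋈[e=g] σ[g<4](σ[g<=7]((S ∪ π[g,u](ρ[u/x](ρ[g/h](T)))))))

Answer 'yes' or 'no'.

E1 stepwise |·|:
  T → 6
  S → 3
  T → 6
  ρ[g/h](T) → 6
  ρ[u/x](ρ[g/h](T)) → 6
  π[g,u](ρ[u/x](ρ[g/h](T))) → 6
  (S ∪ π[g,u](ρ[u/x](ρ[g/h](T)))) → 9
  σ[g<=7]((S ∪ π[g,u](ρ[u/x](ρ[g/h](T))))) → 7
  (T ⋈[e=g] σ[g<=7]((S ∪ π[g,u](ρ[u/x](ρ[g/h](T)))))) → 6
  σ[g<4]((T ⋈[e=g] σ[g<=7]((S ∪ π[g,u](ρ[u/x](ρ[g/h](T))))))) → 6
E2 stepwise |·|:
  T → 6
  S → 3
  T → 6
  ρ[g/h](T) → 6
  ρ[u/x](ρ[g/h](T)) → 6
  π[g,u](ρ[u/x](ρ[g/h](T))) → 6
  (S ∪ π[g,u](ρ[u/x](ρ[g/h](T)))) → 9
  σ[g<=7]((S ∪ π[g,u](ρ[u/x](ρ[g/h](T))))) → 7
  σ[g<4](σ[g<=7]((S ∪ π[g,u](ρ[u/x](ρ[g/h](T)))))) → 6
  (T ⋈[e=g] σ[g<4](σ[g<=7]((S ∪ π[g,u](ρ[u/x](ρ[g/h](T))))))) → 6

E1 and E2 produce the same multiset:
x | e | h | g | u
t | 2 | 8 | 2 | q
t | 2 | 8 | 2 | q
t | 2 | 8 | 2 | s
t | 2 | 8 | 2 | t
t | 2 | 8 | 2 | t
t | 3 | 2 | 3 | s

yes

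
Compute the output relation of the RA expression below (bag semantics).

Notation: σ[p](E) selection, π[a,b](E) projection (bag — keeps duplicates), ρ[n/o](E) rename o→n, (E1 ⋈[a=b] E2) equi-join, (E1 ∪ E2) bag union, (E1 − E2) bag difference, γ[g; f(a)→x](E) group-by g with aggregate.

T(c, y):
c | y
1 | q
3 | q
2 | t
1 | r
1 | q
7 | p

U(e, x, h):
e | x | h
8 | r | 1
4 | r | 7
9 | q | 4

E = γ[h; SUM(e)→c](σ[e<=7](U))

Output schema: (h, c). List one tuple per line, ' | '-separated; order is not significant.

Row counts bottom-up:
  U → 3
  σ[e<=7](U) → 1
  γ[h; SUM(e)→c](σ[e<=7](U)) → 1

== RESULT ==
h | c
7 | 4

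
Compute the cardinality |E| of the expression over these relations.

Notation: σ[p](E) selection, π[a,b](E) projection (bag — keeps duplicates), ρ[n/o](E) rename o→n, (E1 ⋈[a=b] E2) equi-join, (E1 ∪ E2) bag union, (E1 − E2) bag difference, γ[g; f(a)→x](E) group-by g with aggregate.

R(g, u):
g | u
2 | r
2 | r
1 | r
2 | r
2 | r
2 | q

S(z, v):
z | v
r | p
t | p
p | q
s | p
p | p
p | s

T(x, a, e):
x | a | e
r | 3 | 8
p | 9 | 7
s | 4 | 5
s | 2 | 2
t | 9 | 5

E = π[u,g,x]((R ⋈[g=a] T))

Row counts bottom-up:
  R → 6
  T → 5
  (R ⋈[g=a] T) → 5
  π[u,g,x]((R ⋈[g=a] T)) → 5

|E| = 5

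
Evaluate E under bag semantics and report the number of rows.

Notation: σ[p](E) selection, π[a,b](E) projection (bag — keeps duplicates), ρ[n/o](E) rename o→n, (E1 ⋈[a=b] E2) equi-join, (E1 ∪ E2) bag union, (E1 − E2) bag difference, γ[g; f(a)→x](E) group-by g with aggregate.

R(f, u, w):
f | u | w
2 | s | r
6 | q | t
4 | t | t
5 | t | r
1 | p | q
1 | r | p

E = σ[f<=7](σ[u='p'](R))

Stepwise |·|:
  R → 6
  σ[u='p'](R) → 1
  σ[f<=7](σ[u='p'](R)) → 1

|E| = 1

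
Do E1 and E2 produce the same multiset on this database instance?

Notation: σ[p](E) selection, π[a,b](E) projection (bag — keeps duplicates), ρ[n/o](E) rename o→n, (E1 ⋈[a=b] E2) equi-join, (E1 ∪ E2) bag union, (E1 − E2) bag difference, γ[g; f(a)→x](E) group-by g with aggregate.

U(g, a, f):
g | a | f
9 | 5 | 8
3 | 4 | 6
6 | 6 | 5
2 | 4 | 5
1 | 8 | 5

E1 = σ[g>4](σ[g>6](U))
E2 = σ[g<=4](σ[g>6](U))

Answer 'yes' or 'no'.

E1 per-node cardinality:
  U → 5
  σ[g>6](U) → 1
  σ[g>4](σ[g>6](U)) → 1
E2 per-node cardinality:
  U → 5
  σ[g>6](U) → 1
  σ[g<=4](σ[g>6](U)) → 0

E1 result:
g | a | f
9 | 5 | 8
E2 result:
g | a | f
(0 rows)
Witness: (9, 5, 8) appears 1× in E1 but 0× in E2.

no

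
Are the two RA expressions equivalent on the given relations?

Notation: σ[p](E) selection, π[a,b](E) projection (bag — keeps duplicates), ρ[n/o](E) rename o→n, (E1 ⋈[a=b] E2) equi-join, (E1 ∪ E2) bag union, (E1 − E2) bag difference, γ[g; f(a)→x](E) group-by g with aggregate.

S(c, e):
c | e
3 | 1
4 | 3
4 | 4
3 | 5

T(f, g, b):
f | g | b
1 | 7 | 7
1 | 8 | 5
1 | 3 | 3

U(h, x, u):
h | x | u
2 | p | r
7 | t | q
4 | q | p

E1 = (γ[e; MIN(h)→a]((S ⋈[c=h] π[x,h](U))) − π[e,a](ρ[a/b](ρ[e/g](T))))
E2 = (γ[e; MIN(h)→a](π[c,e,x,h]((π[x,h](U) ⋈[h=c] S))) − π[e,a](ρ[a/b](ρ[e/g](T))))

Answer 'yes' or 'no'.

E1 per-node cardinality:
  S → 4
  U → 3
  π[x,h](U) → 3
  (S ⋈[c=h] π[x,h](U)) → 2
  γ[e; MIN(h)→a]((S ⋈[c=h] π[x,h](U))) → 2
  T → 3
  ρ[e/g](T) → 3
  ρ[a/b](ρ[e/g](T)) → 3
  π[e,a](ρ[a/b](ρ[e/g](T))) → 3
  (γ[e; MIN(h)→a]((S ⋈[c=h] π[x,h](U))) − π[e,a](ρ[a/b](ρ[e/g](T)))) → 2
E2 per-node cardinality:
  U → 3
  π[x,h](U) → 3
  S → 4
  (π[x,h](U) ⋈[h=c] S) → 2
  π[c,e,x,h]((π[x,h](U) ⋈[h=c] S)) → 2
  γ[e; MIN(h)→a](π[c,e,x,h]((π[x,h](U) ⋈[h=c] S))) → 2
  T → 3
  ρ[e/g](T) → 3
  ρ[a/b](ρ[e/g](T)) → 3
  π[e,a](ρ[a/b](ρ[e/g](T))) → 3
  (γ[e; MIN(h)→a](π[c,e,x,h]((π[x,h](U) ⋈[h=c] S))) − π[e,a](ρ[a/b](ρ[e/g](T)))) → 2

E1 and E2 produce the same multiset:
e | a
3 | 4
4 | 4

yes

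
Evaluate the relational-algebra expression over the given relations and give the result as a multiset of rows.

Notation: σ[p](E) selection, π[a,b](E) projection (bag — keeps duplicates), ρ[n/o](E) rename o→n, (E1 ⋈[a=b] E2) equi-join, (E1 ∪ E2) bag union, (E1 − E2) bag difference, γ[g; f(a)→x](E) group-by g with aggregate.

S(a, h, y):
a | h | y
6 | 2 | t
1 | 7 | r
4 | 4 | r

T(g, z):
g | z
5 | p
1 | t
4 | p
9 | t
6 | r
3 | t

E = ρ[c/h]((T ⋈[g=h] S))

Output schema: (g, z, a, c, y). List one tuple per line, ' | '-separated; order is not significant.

Stepwise |·|:
  T → 6
  S → 3
  (T ⋈[g=h] S) → 1
  ρ[c/h]((T ⋈[g=h] S)) → 1

== RESULT ==
g | z | a | c | y
4 | p | 4 | 4 | r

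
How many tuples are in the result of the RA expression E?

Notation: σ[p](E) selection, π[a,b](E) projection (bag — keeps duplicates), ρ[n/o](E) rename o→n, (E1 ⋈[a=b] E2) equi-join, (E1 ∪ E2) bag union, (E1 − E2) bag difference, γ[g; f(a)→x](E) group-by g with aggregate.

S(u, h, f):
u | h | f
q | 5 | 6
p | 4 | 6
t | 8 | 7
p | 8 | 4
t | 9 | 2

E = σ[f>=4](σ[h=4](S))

Stepwise |·|:
  S → 5
  σ[h=4](S) → 1
  σ[f>=4](σ[h=4](S)) → 1

|E| = 1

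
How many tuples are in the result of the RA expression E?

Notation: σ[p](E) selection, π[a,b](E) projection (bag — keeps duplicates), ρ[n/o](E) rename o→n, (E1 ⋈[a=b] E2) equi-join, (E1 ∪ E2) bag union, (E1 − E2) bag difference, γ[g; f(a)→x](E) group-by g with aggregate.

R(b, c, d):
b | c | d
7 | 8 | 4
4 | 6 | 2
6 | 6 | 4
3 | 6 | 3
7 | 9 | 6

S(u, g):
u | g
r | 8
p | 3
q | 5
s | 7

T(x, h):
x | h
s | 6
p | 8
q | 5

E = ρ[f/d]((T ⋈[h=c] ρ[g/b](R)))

Row counts bottom-up:
  T → 3
  R → 5
  ρ[g/b](R) → 5
  (T ⋈[h=c] ρ[g/b](R)) → 4
  ρ[f/d]((T ⋈[h=c] ρ[g/b](R))) → 4

|E| = 4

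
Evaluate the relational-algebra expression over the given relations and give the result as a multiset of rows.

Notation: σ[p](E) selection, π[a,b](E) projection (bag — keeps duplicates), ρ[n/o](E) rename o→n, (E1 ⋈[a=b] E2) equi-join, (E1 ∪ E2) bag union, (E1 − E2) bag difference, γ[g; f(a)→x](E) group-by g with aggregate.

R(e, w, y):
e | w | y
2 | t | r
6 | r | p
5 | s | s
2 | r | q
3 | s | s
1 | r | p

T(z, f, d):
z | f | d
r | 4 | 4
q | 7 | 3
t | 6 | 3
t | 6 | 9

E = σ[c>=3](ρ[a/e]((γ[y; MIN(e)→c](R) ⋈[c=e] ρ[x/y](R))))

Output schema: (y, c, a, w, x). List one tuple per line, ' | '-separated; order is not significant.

Subexpression sizes:
  R → 6
  γ[y; MIN(e)→c](R) → 4
  R → 6
  ρ[x/y](R) → 6
  (γ[y; MIN(e)→c](R) ⋈[c=e] ρ[x/y](R)) → 6
  ρ[a/e]((γ[y; MIN(e)→c](R) ⋈[c=e] ρ[x/y](R))) → 6
  σ[c>=3](ρ[a/e]((γ[y; MIN(e)→c](R) ⋈[c=e] ρ[x/y](R)))) → 1

== RESULT ==
y | c | a | w | x
s | 3 | 3 | s | s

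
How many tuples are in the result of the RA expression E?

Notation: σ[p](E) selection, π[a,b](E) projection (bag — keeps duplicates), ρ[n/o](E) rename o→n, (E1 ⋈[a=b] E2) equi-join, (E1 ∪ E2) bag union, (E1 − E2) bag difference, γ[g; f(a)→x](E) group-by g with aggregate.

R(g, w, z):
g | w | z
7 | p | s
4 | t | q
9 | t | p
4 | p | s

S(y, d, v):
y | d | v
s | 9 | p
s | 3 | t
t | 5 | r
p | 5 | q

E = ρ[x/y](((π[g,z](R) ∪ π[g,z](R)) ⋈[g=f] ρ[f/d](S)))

Row counts bottom-up:
  R → 4
  π[g,z](R) → 4
  R → 4
  π[g,z](R) → 4
  (π[g,z](R) ∪ π[g,z](R)) → 8
  S → 4
  ρ[f/d](S) → 4
  ((π[g,z](R) ∪ π[g,z](R)) ⋈[g=f] ρ[f/d](S)) → 2
  ρ[x/y](((π[g,z](R) ∪ π[g,z](R)) ⋈[g=f] ρ[f/d](S))) → 2

|E| = 2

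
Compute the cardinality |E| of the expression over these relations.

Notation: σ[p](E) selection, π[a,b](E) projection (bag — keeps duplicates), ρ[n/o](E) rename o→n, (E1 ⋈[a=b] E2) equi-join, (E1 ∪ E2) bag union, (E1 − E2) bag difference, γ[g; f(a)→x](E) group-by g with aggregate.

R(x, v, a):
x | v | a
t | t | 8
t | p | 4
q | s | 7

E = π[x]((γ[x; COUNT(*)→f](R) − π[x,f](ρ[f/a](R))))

Row counts bottom-up:
  R → 3
  γ[x; COUNT(*)→f](R) → 2
  R → 3
  ρ[f/a](R) → 3
  π[x,f](ρ[f/a](R)) → 3
  (γ[x; COUNT(*)→f](R) − π[x,f](ρ[f/a](R))) → 2
  π[x]((γ[x; COUNT(*)→f](R) − π[x,f](ρ[f/a](R)))) → 2

|E| = 2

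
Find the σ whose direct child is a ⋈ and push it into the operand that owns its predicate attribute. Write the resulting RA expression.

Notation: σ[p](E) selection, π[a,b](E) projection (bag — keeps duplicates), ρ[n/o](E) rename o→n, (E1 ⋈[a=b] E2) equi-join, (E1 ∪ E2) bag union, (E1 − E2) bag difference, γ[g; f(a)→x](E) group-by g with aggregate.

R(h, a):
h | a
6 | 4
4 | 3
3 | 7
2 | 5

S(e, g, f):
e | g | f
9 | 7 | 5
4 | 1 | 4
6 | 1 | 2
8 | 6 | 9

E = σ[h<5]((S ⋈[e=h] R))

σ filters on h, owned by the right side.
E' = (S ⋈[e=h] σ[h<5](R))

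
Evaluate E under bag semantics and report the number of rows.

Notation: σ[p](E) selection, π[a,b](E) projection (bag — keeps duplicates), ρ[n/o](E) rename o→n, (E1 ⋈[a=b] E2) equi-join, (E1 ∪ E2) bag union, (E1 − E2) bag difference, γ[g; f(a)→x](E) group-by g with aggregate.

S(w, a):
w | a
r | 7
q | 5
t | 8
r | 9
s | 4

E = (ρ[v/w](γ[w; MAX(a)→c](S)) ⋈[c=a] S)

Stepwise |·|:
  S → 5
  γ[w; MAX(a)→c](S) → 4
  ρ[v/w](γ[w; MAX(a)→c](S)) → 4
  S → 5
  (ρ[v/w](γ[w; MAX(a)→c](S)) ⋈[c=a] S) → 4

|E| = 4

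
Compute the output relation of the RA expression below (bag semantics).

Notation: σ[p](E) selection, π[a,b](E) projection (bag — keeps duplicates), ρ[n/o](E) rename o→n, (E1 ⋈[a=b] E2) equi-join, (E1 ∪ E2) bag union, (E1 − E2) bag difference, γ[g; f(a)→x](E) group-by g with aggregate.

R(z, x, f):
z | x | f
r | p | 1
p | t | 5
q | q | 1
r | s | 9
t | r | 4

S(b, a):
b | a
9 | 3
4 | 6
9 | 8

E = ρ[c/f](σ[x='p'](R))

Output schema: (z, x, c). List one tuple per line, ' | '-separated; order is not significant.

Subexpression sizes:
  R → 5
  σ[x='p'](R) → 1
  ρ[c/f](σ[x='p'](R)) → 1

== RESULT ==
z | x | c
r | p | 1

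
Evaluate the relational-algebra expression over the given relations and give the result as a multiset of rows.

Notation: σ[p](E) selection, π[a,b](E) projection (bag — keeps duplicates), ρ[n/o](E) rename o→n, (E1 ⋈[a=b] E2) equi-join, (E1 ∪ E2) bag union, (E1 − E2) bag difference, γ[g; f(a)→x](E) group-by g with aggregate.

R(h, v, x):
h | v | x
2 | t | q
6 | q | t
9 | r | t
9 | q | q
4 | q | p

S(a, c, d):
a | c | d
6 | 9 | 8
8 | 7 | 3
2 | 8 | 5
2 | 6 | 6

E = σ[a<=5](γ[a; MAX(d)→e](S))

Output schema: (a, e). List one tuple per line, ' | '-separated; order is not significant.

Row counts bottom-up:
  S → 4
  γ[a; MAX(d)→e](S) → 3
  σ[a<=5](γ[a; MAX(d)→e](S)) → 1

== RESULT ==
a | e
2 | 6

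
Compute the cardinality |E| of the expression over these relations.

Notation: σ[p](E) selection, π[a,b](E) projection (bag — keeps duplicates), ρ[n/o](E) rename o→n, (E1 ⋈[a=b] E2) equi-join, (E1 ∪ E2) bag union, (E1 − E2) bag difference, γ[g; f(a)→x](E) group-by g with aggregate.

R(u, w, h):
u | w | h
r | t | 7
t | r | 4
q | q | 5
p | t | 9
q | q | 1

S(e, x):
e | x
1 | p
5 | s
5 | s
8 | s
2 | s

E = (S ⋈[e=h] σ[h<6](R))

Row counts bottom-up:
  S → 5
  R → 5
  σ[h<6](R) → 3
  (S ⋈[e=h] σ[h<6](R)) → 3

|E| = 3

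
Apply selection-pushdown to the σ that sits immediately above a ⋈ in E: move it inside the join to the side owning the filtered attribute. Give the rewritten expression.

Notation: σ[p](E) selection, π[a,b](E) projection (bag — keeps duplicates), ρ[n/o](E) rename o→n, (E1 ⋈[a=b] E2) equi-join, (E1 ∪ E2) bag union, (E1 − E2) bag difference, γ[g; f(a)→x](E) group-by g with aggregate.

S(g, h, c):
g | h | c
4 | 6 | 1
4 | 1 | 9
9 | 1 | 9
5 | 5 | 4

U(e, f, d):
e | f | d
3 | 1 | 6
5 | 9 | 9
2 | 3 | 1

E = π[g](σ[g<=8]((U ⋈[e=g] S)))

σ filters on g, owned by the right side.
E' = π[g]((U ⋈[e=g] σ[g<=8](S)))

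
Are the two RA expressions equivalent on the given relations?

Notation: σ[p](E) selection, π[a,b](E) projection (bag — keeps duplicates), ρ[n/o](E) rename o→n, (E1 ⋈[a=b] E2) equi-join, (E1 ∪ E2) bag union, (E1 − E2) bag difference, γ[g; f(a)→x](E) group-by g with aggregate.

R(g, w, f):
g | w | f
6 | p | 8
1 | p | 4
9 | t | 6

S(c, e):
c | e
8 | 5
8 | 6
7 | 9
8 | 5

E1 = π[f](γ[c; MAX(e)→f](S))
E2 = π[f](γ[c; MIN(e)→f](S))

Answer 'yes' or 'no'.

E1 subexpression sizes:
  S → 4
  γ[c; MAX(e)→f](S) → 2
  π[f](γ[c; MAX(e)→f](S)) → 2
E2 subexpression sizes:
  S → 4
  γ[c; MIN(e)→f](S) → 2
  π[f](γ[c; MIN(e)→f](S)) → 2

E1 result:
f
6
9
E2 result:
f
5
9
Witness: (6,) appears 1× in E1 but 0× in E2.

no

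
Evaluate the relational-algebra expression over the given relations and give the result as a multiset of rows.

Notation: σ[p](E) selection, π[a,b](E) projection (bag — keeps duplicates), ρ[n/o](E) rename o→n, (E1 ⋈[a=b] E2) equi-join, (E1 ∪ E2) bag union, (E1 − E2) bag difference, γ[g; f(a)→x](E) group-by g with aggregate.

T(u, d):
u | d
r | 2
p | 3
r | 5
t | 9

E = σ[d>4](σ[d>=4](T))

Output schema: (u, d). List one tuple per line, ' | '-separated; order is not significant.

Subexpression sizes:
  T → 4
  σ[d>=4](T) → 2
  σ[d>4](σ[d>=4](T)) → 2

== RESULT ==
u | d
r | 5
t | 9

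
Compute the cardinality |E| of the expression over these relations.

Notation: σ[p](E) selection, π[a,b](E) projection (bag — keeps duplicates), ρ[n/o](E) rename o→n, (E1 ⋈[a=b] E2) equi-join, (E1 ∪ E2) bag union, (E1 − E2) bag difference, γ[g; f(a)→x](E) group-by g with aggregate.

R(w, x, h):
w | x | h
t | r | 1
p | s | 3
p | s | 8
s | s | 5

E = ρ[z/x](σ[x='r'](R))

Stepwise |·|:
  R → 4
  σ[x='r'](R) → 1
  ρ[z/x](σ[x='r'](R)) → 1

|E| = 1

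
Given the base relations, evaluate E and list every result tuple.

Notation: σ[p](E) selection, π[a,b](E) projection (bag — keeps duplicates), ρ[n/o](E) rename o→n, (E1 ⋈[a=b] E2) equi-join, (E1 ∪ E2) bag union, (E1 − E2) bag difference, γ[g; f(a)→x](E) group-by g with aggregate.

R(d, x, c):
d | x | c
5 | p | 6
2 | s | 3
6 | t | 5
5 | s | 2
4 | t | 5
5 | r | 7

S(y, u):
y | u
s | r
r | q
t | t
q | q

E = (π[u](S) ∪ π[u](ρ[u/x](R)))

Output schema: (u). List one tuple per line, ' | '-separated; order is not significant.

Row counts bottom-up:
  S → 4
  π[u](S) → 4
  R → 6
  ρ[u/x](R) → 6
  π[u](ρ[u/x](R)) → 6
  (π[u](S) ∪ π[u](ρ[u/x](R))) → 10

== RESULT ==
u
p
q
q
r
r
s
s
t
t
t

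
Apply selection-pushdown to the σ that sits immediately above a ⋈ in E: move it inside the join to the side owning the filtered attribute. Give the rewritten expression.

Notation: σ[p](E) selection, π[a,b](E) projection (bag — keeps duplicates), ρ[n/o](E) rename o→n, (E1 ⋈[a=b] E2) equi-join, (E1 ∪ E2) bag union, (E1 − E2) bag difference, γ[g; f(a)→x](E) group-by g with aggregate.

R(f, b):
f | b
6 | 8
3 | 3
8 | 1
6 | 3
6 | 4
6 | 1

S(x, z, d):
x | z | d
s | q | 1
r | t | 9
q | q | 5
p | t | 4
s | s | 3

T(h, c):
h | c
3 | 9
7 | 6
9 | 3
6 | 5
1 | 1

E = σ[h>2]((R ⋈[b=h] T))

σ filters on h, owned by the right side.
E' = (R ⋈[b=h] σ[h>2](T))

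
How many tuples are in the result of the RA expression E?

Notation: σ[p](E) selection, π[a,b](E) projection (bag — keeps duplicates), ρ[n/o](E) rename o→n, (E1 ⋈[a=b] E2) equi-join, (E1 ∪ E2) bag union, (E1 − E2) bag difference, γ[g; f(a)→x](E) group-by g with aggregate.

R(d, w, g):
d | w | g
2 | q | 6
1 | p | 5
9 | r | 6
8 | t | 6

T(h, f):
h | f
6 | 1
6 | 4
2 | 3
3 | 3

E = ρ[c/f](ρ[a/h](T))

Subexpression sizes:
  T → 4
  ρ[a/h](T) → 4
  ρ[c/f](ρ[a/h](T)) → 4

|E| = 4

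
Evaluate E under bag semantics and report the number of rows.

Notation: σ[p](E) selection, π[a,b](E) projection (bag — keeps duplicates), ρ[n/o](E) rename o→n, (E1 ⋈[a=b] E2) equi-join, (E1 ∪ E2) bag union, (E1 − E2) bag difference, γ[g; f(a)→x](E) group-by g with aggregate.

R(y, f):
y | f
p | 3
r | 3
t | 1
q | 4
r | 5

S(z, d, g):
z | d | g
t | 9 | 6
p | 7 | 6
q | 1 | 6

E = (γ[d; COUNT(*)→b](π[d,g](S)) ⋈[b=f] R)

Per-node cardinality:
  S → 3
  π[d,g](S) → 3
  γ[d; COUNT(*)→b](π[d,g](S)) → 3
  R → 5
  (γ[d; COUNT(*)→b](π[d,g](S)) ⋈[b=f] R) → 3

|E| = 3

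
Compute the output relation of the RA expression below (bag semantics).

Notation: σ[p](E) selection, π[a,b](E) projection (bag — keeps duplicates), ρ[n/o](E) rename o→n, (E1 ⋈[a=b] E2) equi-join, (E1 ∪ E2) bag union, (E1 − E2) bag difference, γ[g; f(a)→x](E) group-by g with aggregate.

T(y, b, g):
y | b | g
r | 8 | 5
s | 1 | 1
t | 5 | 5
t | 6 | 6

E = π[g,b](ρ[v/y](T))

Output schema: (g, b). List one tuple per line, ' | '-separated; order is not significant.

Subexpression sizes:
  T → 4
  ρ[v/y](T) → 4
  π[g,b](ρ[v/y](T)) → 4

== RESULT ==
g | b
1 | 1
5 | 5
5 | 8
6 | 6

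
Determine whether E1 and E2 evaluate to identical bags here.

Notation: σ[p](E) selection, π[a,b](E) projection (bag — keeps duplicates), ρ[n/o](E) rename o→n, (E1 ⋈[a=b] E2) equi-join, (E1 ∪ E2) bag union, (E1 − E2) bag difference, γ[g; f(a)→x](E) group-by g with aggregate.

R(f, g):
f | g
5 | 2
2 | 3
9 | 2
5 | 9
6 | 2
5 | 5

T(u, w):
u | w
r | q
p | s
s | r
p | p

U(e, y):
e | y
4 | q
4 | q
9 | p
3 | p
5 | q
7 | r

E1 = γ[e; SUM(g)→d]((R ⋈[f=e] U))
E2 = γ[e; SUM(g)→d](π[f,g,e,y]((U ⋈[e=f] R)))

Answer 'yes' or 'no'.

E1 per-node cardinality:
  R → 6
  U → 6
  (R ⋈[f=e] U) → 4
  γ[e; SUM(g)→d]((R ⋈[f=e] U)) → 2
E2 per-node cardinality:
  U → 6
  R → 6
  (U ⋈[e=f] R) → 4
  π[f,g,e,y]((U ⋈[e=f] R)) → 4
  γ[e; SUM(g)→d](π[f,g,e,y]((U ⋈[e=f] R))) → 2

E1 and E2 produce the same multiset:
e | d
5 | 16
9 | 2

yes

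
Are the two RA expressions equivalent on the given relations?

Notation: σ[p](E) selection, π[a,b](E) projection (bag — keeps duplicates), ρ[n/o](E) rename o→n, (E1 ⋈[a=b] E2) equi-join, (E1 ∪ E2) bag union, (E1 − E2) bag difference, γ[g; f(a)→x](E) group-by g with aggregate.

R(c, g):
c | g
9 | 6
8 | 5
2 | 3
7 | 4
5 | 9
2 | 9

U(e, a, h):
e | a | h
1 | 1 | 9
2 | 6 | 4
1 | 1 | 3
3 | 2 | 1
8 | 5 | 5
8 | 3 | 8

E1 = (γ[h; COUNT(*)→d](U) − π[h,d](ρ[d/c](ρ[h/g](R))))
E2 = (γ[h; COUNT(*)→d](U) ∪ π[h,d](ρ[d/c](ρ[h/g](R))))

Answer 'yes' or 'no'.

E1 subexpression sizes:
  U → 6
  γ[h; COUNT(*)→d](U) → 6
  R → 6
  ρ[h/g](R) → 6
  ρ[d/c](ρ[h/g](R)) → 6
  π[h,d](ρ[d/c](ρ[h/g](R))) → 6
  (γ[h; COUNT(*)→d](U) − π[h,d](ρ[d/c](ρ[h/g](R)))) → 6
E2 subexpression sizes:
  U → 6
  γ[h; COUNT(*)→d](U) → 6
  R → 6
  ρ[h/g](R) → 6
  ρ[d/c](ρ[h/g](R)) → 6
  π[h,d](ρ[d/c](ρ[h/g](R))) → 6
  (γ[h; COUNT(*)→d](U) ∪ π[h,d](ρ[d/c](ρ[h/g](R)))) → 12

E1 result:
h | d
1 | 1
3 | 1
4 | 1
5 | 1
8 | 1
9 | 1
E2 result:
h | d
1 | 1
3 | 1
3 | 2
4 | 1
4 | 7
5 | 1
5 | 8
6 | 9
8 | 1
9 | 1
9 | 2
9 | 5
Witness: (9, 2) appears 0× in E1 but 1× in E2.

no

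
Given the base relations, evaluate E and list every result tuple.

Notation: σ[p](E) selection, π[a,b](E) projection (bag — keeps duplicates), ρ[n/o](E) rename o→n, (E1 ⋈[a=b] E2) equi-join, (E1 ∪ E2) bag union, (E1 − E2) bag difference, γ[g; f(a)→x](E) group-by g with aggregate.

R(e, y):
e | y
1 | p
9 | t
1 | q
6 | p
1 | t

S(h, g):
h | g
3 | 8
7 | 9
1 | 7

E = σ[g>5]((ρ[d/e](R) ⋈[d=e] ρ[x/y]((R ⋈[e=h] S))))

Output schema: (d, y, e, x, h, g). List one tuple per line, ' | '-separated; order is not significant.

Per-node cardinality:
  R → 5
  ρ[d/e](R) → 5
  R → 5
  S → 3
  (R ⋈[e=h] S) → 3
  ρ[x/y]((R ⋈[e=h] S)) → 3
  (ρ[d/e](R) ⋈[d=e] ρ[x/y]((R ⋈[e=h] S))) → 9
  σ[g>5]((ρ[d/e](R) ⋈[d=e] ρ[x/y]((R ⋈[e=h] S)))) → 9

== RESULT ==
d | y | e | x | h | g
1 | p | 1 | p | 1 | 7
1 | p | 1 | q | 1 | 7
1 | p | 1 | t | 1 | 7
1 | q | 1 | p | 1 | 7
1 | q | 1 | q | 1 | 7
1 | q | 1 | t | 1 | 7
1 | t | 1 | p | 1 | 7
1 | t | 1 | q | 1 | 7
1 | t | 1 | t | 1 | 7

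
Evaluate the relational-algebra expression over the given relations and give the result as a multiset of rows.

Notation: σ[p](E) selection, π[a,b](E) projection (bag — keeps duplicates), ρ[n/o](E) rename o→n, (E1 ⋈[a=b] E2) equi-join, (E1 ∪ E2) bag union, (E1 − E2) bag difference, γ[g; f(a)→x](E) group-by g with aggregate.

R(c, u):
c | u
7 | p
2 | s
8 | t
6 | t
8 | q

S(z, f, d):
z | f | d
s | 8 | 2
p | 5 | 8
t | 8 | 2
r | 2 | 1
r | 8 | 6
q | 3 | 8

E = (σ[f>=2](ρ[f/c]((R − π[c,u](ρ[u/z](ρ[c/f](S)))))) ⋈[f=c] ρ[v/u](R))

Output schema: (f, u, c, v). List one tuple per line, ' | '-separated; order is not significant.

Stepwise |·|:
  R → 5
  S → 6
  ρ[c/f](S) → 6
  ρ[u/z](ρ[c/f](S)) → 6
  π[c,u](ρ[u/z](ρ[c/f](S))) → 6
  (R − π[c,u](ρ[u/z](ρ[c/f](S)))) → 4
  ρ[f/c]((R − π[c,u](ρ[u/z](ρ[c/f](S))))) → 4
  σ[f>=2](ρ[f/c]((R − π[c,u](ρ[u/z](ρ[c/f](S)))))) → 4
  R → 5
  ρ[v/u](R) → 5
  (σ[f>=2](ρ[f/c]((R − π[c,u](ρ[u/z](ρ[c/f](S)))))) ⋈[f=c] ρ[v/u](R)) → 5

== RESULT ==
f | u | c | v
2 | s | 2 | s
6 | t | 6 | t
7 | p | 7 | p
8 | q | 8 | q
8 | q | 8 | t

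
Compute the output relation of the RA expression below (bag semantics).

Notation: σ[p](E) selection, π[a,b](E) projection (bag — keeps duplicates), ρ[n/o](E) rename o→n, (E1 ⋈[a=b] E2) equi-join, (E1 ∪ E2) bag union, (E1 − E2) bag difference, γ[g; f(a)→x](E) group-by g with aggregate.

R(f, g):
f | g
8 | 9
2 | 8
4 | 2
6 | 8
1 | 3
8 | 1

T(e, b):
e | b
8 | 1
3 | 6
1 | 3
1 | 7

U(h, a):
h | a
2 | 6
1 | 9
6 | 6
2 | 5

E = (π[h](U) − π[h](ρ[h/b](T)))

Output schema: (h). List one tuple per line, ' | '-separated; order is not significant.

Row counts bottom-up:
  U → 4
  π[h](U) → 4
  T → 4
  ρ[h/b](T) → 4
  π[h](ρ[h/b](T)) → 4
  (π[h](U) − π[h](ρ[h/b](T))) → 2

== RESULT ==
h
2
2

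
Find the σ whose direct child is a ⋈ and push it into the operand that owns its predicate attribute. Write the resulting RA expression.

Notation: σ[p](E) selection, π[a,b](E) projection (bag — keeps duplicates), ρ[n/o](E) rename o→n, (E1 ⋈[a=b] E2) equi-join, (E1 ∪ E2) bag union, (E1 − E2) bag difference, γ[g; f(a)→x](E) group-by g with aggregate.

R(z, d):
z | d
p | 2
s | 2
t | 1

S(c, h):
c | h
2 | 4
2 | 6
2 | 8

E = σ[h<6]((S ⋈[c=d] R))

σ filters on h, owned by the left side.
E' = (σ[h<6](S) ⋈[c=d] R)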